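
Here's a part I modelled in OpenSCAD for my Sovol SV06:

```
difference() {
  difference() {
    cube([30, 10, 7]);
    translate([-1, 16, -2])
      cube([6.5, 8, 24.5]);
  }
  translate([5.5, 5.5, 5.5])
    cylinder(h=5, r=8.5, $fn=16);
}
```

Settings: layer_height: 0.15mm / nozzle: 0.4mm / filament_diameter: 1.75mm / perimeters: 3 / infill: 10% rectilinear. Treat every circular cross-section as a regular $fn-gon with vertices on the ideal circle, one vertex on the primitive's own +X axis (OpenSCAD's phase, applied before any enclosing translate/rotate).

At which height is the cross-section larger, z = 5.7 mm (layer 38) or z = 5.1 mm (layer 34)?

layer 34 (z = 5.1 mm)

Layer 38 (z = 5.7): the cube is present — its section is the full 30×10 rectangle (area 300.00 mm²); the 6.5×8 cube at (-1, 16) contributes its full rectangle (area 52.00 mm²); Taking the first minus the rest: starting from the 30×10 cube (300.00 mm²), the 6.5×8 cube at (-1, 16) misses the remaining region (no effect) — area = 300.00 mm²; the r=8.5 cylinder at (5.5, 5.5) gives a regular 16-gon of circumradius 8.5 (constant along its height) (area = (16/2)·8.500²·sin(360°/16) = 221.19 mm²); Taking the first minus the rest: starting from the result so far (300.00 mm²), the r=8.5 cylinder at (5.5, 5.5) partially overlaps it — only the 133.43 mm² overlap (of its 221.19 mm²) is removed, clipping the outline — area = 166.57 mm². So its area = 166.57 mm². Layer 34 (z = 5.1): the 30×10 cube contributes its full rectangle (area 300.00 mm²); the 6.5×8 cube at (-1, 16) contributes its full rectangle (area 52.00 mm²); After the difference (first − rest): starting from the 30×10 cube (300.00 mm²), the 6.5×8 cube at (-1, 16) misses the remaining region (no effect) — area = 300.00 mm²; the cylinder at (5.5, 5.5) is not intersected at this z (z outside [5.5, 10.5]); Subtracting the remaining from the first: none of the subtracted shapes is present at this height, so the result so far is unchanged — area = 300.00 mm². So its area = 300.00 mm². Layer 34 is larger (300.00 vs 166.57 mm²).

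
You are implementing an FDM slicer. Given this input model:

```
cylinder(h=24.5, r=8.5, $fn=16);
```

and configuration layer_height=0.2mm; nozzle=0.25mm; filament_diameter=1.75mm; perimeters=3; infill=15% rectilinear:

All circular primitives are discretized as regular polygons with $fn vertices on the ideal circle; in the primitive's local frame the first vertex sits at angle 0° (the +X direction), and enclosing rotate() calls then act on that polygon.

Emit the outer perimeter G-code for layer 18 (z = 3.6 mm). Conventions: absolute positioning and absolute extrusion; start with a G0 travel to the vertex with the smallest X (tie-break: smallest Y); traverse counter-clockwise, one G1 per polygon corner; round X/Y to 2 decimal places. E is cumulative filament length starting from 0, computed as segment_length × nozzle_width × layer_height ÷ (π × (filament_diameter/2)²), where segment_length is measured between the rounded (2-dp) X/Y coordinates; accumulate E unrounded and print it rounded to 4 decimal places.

At z = 3.6 mm: the cylinder: section is a regular 16-gon, circumradius r=8.5. The outline is a single polygon with 16 vertices. Extrusion per mm of travel: 0.25 × 0.2 / (π × 0.875²) = 0.020788. Accumulating E over each segment gives final E = 1.1028.

G0 X-8.50 Y0.00 Z3.60
G1 X-7.85 Y-3.25 E0.0689
G1 X-6.01 Y-6.01 E0.1379
G1 X-3.25 Y-7.85 E0.2068
G1 X0.00 Y-8.50 E0.2757
G1 X3.25 Y-7.85 E0.3446
G1 X6.01 Y-6.01 E0.4136
G1 X7.85 Y-3.25 E0.4825
G1 X8.50 Y0.00 E0.5514
G1 X7.85 Y3.25 E0.6203
G1 X6.01 Y6.01 E0.6893
G1 X3.25 Y7.85 E0.7582
G1 X0.00 Y8.50 E0.8271
G1 X-3.25 Y7.85 E0.8960
G1 X-6.01 Y6.01 E0.9650
G1 X-7.85 Y3.25 E1.0339
G1 X-8.50 Y0.00 E1.1028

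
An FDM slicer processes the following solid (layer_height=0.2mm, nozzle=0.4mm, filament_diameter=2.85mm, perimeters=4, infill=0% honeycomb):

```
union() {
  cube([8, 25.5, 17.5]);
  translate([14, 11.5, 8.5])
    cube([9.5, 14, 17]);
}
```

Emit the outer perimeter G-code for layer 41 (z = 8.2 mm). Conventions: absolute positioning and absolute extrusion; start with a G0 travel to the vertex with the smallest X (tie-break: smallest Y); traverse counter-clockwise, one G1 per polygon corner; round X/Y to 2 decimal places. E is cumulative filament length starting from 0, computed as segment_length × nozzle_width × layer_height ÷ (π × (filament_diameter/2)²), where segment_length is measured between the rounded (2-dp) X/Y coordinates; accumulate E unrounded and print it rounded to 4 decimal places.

G0 X0.00 Y0.00 Z8.20
G1 X8.00 Y0.00 E0.1003
G1 X8.00 Y25.50 E0.4201
G1 X0.00 Y25.50 E0.5204
G1 X0.00 Y0.00 E0.8402

At z = 8.2 mm: the cube is present — its section is the full 8×25.5 rectangle; the cube at (14, 11.5) is absent (z outside [8.5, 25.5]); Taking the union: only the 8×25.5 cube is present, so the union is just that shape — 1 connected region. The outline is a single polygon with 4 vertices. Extrusion per mm of travel: 0.4 × 0.2 / (π × 1.425²) = 0.012540. Accumulating E over each segment gives final E = 0.8402.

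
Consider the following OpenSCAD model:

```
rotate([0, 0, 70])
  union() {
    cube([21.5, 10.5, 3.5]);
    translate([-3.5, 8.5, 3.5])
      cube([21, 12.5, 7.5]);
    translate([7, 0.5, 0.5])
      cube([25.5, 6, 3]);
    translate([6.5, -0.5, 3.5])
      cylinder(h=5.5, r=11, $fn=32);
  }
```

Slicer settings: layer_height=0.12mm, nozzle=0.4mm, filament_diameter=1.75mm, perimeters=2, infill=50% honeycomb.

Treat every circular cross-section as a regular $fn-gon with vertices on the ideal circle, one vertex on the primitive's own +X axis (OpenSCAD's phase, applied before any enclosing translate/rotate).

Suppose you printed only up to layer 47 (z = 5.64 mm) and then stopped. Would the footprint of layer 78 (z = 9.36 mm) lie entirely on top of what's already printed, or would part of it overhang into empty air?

Compare the two slices. At z = 5.64: the cube is not intersected at this z (z outside [0, 3.5]); the cube at (-3.5, 8.5) is present — its section is the full 21×12.5 rectangle (area 262.50 mm²); the cube at (7, 0.5) is not intersected at this z (z outside [0.5, 3.5]); the cylinder at (6.5, -0.5): section is a regular 32-gon, circumradius r=11 (area = (32/2)·11.000²·sin(360°/32) = 377.69 mm²); Combining (union): the regions partially overlap — summed areas 640.19 mm² minus the doubly-counted overlap 16.74 mm² gives 623.46 mm² — area = 623.46 mm²; (whole slice rotated 70° about Z — lengths, areas and connectivity unchanged). At z = 9.36: the cube is absent (z outside [0, 3.5]); the 21×12.5 cube at (-3.5, 8.5) contributes its full rectangle (area 262.50 mm²); the cube at (7, 0.5) is absent (z outside [0.5, 3.5]); the cylinder at (6.5, -0.5) does not reach this height (z outside [3.5, 9]); Combining (union): only the 21×12.5 cube at (-3.5, 8.5) is present, so the union is just that shape — area = 262.50 mm²; (rotated 70° about Z; rotation is an isometry so areas/perimeters/island counts are preserved). Checking containment: the cross-section at z = 9.36 is a subset of the cross-section at z = 5.64.

entirely on top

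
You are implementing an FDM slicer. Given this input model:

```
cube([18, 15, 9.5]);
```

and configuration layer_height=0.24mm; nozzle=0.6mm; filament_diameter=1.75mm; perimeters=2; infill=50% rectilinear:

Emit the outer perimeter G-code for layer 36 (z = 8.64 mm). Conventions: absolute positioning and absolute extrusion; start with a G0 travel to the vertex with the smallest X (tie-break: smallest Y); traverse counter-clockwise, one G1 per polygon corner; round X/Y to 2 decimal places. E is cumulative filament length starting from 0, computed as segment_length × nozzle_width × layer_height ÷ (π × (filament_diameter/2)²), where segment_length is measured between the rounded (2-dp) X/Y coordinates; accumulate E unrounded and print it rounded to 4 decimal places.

At z = 8.64 mm: the cube is present — its section is the full 18×15 rectangle. The outline is a single polygon with 4 vertices. Extrusion per mm of travel: 0.6 × 0.24 / (π × 0.875²) = 0.059868. Accumulating E over each segment gives final E = 3.9513.

G0 X0.00 Y0.00 Z8.64
G1 X18.00 Y0.00 E1.0776
G1 X18.00 Y15.00 E1.9757
G1 X0.00 Y15.00 E3.0533
G1 X0.00 Y0.00 E3.9513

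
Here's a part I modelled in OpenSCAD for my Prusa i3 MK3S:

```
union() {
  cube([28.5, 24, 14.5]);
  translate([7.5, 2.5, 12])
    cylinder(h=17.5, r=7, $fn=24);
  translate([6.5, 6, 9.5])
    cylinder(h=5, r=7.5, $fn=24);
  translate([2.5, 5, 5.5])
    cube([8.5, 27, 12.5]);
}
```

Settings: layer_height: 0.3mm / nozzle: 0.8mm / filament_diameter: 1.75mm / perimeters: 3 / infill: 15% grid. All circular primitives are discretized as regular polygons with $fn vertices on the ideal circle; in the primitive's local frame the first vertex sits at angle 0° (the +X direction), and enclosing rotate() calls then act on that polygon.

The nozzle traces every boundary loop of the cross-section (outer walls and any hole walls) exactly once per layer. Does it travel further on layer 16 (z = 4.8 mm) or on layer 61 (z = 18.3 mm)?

Layer 16 (z = 4.8): the 28.5×24 cube contributes its full rectangle (perimeter 105.00 mm); the cylinder at (7.5, 2.5) is not intersected at this z (z outside [12, 29.5]); the cylinder at (6.5, 6) does not reach this height (z outside [9.5, 14.5]); the cube at (2.5, 5) does not reach this height (z outside [5.5, 18]); Taking the union: only the 28.5×24 cube is present, so the union is just that shape — boundary = 105.00 mm. So its perimeter = 105.00 mm. Layer 61 (z = 18.3): the cube does not reach this height (z outside [0, 14.5]); the r=7 cylinder at (7.5, 2.5) contributes a regular 24-gon of circumradius 7 (perimeter = 2·24·7.000·sin(180°/24) = 43.86 mm); the cylinder at (6.5, 6) does not reach this height (z outside [9.5, 14.5]); the cube at (2.5, 5) is not intersected at this z (z outside [5.5, 18]); Merging all regions: only the r=7 cylinder at (7.5, 2.5) is present, so the union is just that shape — boundary = 43.86 mm. So its perimeter = 43.86 mm. Layer 16 is larger (105.00 vs 43.86 mm).

layer 16 (z = 4.8 mm)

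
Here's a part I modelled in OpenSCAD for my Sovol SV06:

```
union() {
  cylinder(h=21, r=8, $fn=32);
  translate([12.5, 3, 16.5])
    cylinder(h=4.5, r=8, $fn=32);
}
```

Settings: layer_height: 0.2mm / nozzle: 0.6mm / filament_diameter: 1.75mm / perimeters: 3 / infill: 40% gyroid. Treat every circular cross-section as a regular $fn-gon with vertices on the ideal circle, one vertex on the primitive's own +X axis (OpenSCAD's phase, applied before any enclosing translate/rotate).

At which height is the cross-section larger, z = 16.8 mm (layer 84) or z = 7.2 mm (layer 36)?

Layer 84 (z = 16.8): the r=8 cylinder gives a regular 32-gon of circumradius 8 (constant along its height) (area = (32/2)·8.000²·sin(360°/32) = 199.77 mm²); the r=8 cylinder at (12.5, 3) contributes a regular 32-gon of circumradius 8 (area = (32/2)·8.000²·sin(360°/32) = 199.77 mm²); Merging all regions: the regions partially overlap — summed areas 399.54 mm² minus the doubly-counted overlap 19.89 mm² gives 379.66 mm² — area = 379.66 mm². So its area = 379.66 mm². Layer 36 (z = 7.2): the r=8 cylinder gives a regular 32-gon of circumradius 8 (constant along its height) (area = (32/2)·8.000²·sin(360°/32) = 199.77 mm²); the cylinder at (12.5, 3) does not reach this height (z outside [16.5, 21]); Taking the union: only the r=8 cylinder is present, so the union is just that shape — area = 199.77 mm². So its area = 199.77 mm². Layer 84 is larger (379.66 vs 199.77 mm²).

layer 84 (z = 16.8 mm)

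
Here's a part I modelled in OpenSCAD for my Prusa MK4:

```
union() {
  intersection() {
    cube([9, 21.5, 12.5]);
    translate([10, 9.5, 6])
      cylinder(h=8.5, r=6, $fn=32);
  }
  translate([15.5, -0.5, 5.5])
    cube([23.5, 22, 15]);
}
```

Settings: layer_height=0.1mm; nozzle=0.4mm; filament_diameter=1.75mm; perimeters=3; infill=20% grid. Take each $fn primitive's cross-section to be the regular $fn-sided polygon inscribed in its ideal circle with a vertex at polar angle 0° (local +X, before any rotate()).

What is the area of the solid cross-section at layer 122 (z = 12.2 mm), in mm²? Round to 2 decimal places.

At z = 12.2 mm: the cube is present — its section is the full 9×21.5 rectangle (area 193.50 mm²); the r=6 cylinder at (10, 9.5) gives a regular 32-gon of circumradius 6 (constant along its height) (area = (32/2)·6.000²·sin(360°/32) = 112.37 mm²); Keeping only the common overlap: the r=6 cylinder at (10, 9.5) partially overlaps the 9×21.5 cube; clipping to the common part keeps 44.28 mm² — area = 44.28 mm²; the cube at (15.5, -0.5) is present — its section is the full 23.5×22 rectangle (area 517.00 mm²); Combining (union): the 2 present regions are separate (no shared area or edge), so areas and boundary lengths simply add and each stays a separate island — area = 561.28 mm². Overall, the cross-section has 2 separate islands. Net area = 561.28 mm².

561.28 mm²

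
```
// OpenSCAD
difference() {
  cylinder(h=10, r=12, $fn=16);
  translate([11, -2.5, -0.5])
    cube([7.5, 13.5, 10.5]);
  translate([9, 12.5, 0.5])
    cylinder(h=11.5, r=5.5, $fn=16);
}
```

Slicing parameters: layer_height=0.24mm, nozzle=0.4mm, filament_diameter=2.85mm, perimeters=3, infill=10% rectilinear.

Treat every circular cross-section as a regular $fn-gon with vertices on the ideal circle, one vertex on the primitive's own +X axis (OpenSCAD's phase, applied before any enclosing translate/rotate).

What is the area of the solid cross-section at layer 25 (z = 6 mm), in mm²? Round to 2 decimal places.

At z = 6 mm: the r=12 cylinder gives a regular 16-gon of circumradius 12 (constant along its height) (area = (16/2)·12.000²·sin(360°/16) = 440.85 mm²); the cube at (11, -2.5) (footprint 7.5×13.5) is included at this height (area 101.25 mm²); the r=5.5 cylinder at (9, 12.5) contributes a regular 16-gon of circumradius 5.5 (area = (16/2)·5.500²·sin(360°/16) = 92.61 mm²); Subtracting the remaining from the first: starting from the r=12 cylinder (440.85 mm²), the 7.5×13.5 cube at (11, -2.5) partially overlaps it — only the 4.38 mm² overlap (of its 101.25 mm²) is removed, clipping the outline; the r=5.5 cylinder at (9, 12.5) partially overlaps it — only the 9.20 mm² overlap (of its 92.61 mm²) is removed, clipping the outline — area = 427.28 mm². Overall, the cross-section is a single solid region. Net area = 427.28 mm².

427.28 mm²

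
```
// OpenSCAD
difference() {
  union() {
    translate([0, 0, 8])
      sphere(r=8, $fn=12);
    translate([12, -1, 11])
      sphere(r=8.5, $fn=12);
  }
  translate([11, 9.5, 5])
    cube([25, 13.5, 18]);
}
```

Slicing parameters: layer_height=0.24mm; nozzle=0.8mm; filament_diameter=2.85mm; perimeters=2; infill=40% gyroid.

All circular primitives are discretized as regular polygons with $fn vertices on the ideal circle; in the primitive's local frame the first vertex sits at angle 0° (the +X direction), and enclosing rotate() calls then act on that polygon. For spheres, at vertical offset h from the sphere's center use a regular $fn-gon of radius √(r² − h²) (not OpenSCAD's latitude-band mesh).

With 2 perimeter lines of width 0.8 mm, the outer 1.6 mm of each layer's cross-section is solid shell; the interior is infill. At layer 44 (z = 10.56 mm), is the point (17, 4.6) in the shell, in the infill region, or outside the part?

At z = 10.56 mm: the r=8 sphere slices to a regular 12-gon of circumradius 7.579 (√(r²−h²) with h=2.56 from center); the r=8.5 sphere at (12, -1) contributes a regular 12-gon of circumradius √(8.5²−0.44²) = 8.489; Combining (union): the regions partially overlap (shared area 25.29 mm²), so overlapping operands fuse into one piece — 1 connected region; the cube at (11, 9.5) (footprint 25×13.5) is included at this height; Taking the first minus the rest: starting from the result so far, the 25×13.5 cube at (11, 9.5) misses the remaining region (no effect) — 1 connected region. Overall, the cross-section is a single solid region. The nearest boundary edge runs (16.24, 6.35)→(19.35, 3.24); distance from the point to it = 0.70 mm. The point is inside the cross-section, 0.70 mm from the nearest boundary — within the 1.6 mm shell band (2 × 0.8).

shell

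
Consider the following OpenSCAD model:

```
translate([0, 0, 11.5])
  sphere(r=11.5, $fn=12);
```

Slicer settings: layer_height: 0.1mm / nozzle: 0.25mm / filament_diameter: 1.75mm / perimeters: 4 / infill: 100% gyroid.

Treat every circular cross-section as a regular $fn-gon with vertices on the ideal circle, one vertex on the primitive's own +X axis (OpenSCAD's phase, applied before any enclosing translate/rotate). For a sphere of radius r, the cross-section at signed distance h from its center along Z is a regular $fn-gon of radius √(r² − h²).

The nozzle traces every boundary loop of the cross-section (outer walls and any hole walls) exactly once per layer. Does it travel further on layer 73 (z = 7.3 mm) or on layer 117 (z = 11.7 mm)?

layer 117 (z = 11.7 mm)

Layer 73 (z = 7.3): the r=11.5 sphere slices to a regular 12-gon of circumradius 10.706 (√(r²−h²) with h=4.2 from center) (perimeter = 2·12·10.706·sin(180°/12) = 66.50 mm). So its perimeter = 66.50 mm. Layer 117 (z = 11.7): the sphere: section is a regular 12-gon, circumradius = √(r²−h²) = √(11.5²−0.2²) = 11.498 (perimeter = 2·12·11.498·sin(180°/12) = 71.42 mm). So its perimeter = 71.42 mm. Layer 117 is larger (71.42 vs 66.50 mm).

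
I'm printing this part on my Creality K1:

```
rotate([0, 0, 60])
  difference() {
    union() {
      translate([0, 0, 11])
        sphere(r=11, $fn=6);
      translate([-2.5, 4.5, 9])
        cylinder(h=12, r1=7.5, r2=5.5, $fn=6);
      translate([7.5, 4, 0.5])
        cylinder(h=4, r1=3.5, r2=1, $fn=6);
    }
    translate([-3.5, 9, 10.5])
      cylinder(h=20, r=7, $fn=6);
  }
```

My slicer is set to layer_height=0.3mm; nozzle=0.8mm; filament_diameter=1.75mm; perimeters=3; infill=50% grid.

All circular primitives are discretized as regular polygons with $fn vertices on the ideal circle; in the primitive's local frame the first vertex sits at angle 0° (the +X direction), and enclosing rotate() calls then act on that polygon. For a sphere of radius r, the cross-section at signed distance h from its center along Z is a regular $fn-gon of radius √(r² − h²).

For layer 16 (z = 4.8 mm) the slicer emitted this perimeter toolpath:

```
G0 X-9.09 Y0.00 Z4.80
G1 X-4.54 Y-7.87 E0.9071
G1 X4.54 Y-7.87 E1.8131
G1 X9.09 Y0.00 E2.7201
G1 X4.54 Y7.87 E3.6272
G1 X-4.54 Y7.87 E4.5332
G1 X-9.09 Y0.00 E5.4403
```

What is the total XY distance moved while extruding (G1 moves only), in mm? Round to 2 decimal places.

Sum the Euclidean lengths of each G1 segment: total = 54.52 mm.

54.52 mm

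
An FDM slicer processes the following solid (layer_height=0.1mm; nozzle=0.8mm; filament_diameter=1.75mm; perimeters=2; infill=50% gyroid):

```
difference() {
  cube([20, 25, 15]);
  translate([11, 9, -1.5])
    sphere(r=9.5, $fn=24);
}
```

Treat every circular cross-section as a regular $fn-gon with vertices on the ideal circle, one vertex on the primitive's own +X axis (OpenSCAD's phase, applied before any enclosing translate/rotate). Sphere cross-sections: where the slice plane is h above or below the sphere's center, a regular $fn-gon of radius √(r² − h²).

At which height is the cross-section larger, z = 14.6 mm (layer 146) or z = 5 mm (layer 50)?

layer 146 (z = 14.6 mm)

Layer 146 (z = 14.6): the cube (footprint 20×25) is included at this height (area 500.00 mm²); the sphere at (11, 9) does not reach this height (|z−center|=16.100 > r=9.5); Subtracting the remaining from the first: none of the subtracted shapes is present at this height, so the 20×25 cube is unchanged — area = 500.00 mm². So its area = 500.00 mm². Layer 50 (z = 5): the cube (footprint 20×25) is included at this height (area 500.00 mm²); the r=9.5 sphere at (11, 9) slices to a regular 24-gon of circumradius 6.928 (√(r²−h²) with h=6.5 from center) (area = (24/2)·6.928²·sin(360°/24) = 149.08 mm²); Taking the first minus the rest: starting from the 20×25 cube (500.00 mm²), the r=9.5 sphere at (11, 9) lies wholly inside it (removes its full 149.08 mm² and its 43.41 mm outline becomes a hole wall) — area = 350.92 mm². So its area = 350.92 mm². Layer 146 is larger (500.00 vs 350.92 mm²).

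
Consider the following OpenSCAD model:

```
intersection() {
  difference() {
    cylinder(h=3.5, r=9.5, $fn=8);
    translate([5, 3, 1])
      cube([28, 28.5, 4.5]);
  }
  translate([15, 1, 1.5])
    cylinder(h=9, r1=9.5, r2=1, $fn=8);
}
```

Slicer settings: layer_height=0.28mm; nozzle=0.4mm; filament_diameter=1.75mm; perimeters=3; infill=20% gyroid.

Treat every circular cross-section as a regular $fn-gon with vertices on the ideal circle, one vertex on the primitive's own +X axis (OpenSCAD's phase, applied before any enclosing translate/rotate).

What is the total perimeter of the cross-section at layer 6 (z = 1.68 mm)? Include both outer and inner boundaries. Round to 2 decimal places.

At z = 1.68 mm: the r=9.5 cylinder contributes a regular 8-gon of circumradius 9.5 (perimeter = 2·8·9.500·sin(180°/8) = 58.17 mm); the cube at (5, 3) (footprint 28×28.5) is included at this height (perimeter 113.00 mm); After the difference (first − rest): starting from the r=9.5 cylinder, the 28×28.5 cube at (5, 3) partially overlaps it — only the 9.86 mm² overlap (of its 798.00 mm²) is removed, clipping the outline — boundary = 59.97 mm; the cone at (15, 1) (r1=9.5→r2=1) has section circumradius 9.330 here — a regular 8-gon (perimeter = 2·8·9.330·sin(180°/8) = 57.13 mm); Taking the intersection: the cone at (15, 1) partially overlaps the result so far; clipping to the common part keeps 15.63 mm² — boundary = 17.18 mm. Overall, the cross-section is a single solid region. Total boundary length (outer) = 17.18 mm.

17.18 mm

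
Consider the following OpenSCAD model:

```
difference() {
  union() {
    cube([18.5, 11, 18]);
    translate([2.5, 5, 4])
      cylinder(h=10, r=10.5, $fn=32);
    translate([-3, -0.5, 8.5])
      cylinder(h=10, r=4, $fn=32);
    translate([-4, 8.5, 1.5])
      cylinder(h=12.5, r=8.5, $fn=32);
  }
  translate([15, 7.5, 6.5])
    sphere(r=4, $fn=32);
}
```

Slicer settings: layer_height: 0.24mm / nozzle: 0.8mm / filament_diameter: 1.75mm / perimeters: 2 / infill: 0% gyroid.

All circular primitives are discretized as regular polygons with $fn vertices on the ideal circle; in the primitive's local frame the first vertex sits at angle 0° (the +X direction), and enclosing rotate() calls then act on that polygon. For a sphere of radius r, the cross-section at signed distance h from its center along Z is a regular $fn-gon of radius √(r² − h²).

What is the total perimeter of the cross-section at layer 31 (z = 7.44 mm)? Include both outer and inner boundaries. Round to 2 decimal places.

99.77 mm

At z = 7.44 mm: the cube (footprint 18.5×11) is included at this height (perimeter 59.00 mm); the r=10.5 cylinder at (2.5, 5) gives a regular 32-gon of circumradius 10.5 (constant along its height) (perimeter = 2·32·10.500·sin(180°/32) = 65.87 mm); the cylinder at (-3, -0.5) is not intersected at this z (z outside [8.5, 18.5]); the r=8.5 cylinder at (-4, 8.5) contributes a regular 32-gon of circumradius 8.5 (perimeter = 2·32·8.500·sin(180°/32) = 53.32 mm); Merging all regions: the regions partially overlap (shared area 280.07 mm²), so the edge portions inside another operand are dropped and the merged outline is re-measured after clipping — boundary = 88.90 mm; the sphere at (15, 7.5): section is a regular 32-gon, circumradius = √(r²−h²) = √(4²−0.94²) = 3.888 (perimeter = 2·32·3.888·sin(180°/32) = 24.39 mm); Taking the first minus the rest: starting from that combined region, the r=4 sphere at (15, 7.5) partially overlaps it — only the 45.50 mm² overlap (of its 47.19 mm²) is removed, clipping the outline — boundary = 99.77 mm. Overall, the cross-section has 2 separate islands. Total boundary length (outer) = 99.77 mm.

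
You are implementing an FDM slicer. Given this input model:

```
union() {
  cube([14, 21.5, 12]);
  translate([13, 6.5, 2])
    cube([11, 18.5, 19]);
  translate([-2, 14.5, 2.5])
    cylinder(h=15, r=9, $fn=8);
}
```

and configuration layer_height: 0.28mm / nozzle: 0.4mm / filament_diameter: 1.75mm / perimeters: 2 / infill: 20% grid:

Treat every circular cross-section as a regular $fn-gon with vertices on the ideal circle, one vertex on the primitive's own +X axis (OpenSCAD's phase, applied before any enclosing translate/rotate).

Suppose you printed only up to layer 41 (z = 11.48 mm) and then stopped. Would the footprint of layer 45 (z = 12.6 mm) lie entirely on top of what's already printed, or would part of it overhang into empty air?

entirely on top

Compare the two slices. At z = 11.48: the cube is present — its section is the full 14×21.5 rectangle (area 301.00 mm²); the cube at (13, 6.5) is present — its section is the full 11×18.5 rectangle (area 203.50 mm²); the r=9 cylinder at (-2, 14.5) gives a regular 8-gon of circumradius 9 (constant along its height) (area = (8/2)·9.000²·sin(360°/8) = 229.10 mm²); Merging all regions: the regions partially overlap — summed areas 733.60 mm² minus the doubly-counted overlap 93.55 mm² gives 640.05 mm² — area = 640.05 mm². At z = 12.6: the cube is absent (z outside [0, 12]); the 11×18.5 cube at (13, 6.5) contributes its full rectangle (area 203.50 mm²); the r=9 cylinder at (-2, 14.5) contributes a regular 8-gon of circumradius 9 (area = (8/2)·9.000²·sin(360°/8) = 229.10 mm²); Combining (union): the 2 present regions are separate (no shared area or edge), so areas and boundary lengths simply add and each stays a separate island — area = 432.60 mm². Checking containment: the cross-section at z = 12.6 is a subset of the cross-section at z = 11.48.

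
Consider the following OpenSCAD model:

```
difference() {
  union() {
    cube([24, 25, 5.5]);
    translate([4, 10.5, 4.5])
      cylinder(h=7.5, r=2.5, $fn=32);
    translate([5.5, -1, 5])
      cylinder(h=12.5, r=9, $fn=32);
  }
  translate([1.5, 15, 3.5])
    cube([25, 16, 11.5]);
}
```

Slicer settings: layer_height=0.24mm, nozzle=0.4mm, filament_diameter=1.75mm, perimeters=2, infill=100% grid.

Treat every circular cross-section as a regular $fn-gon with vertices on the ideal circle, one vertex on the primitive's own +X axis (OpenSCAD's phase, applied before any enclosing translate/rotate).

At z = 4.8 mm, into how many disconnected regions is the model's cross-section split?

1

At z = 4.8 mm: the cube (footprint 24×25) is included at this height; the r=2.5 cylinder at (4, 10.5) contributes a regular 32-gon of circumradius 2.5; the cylinder at (5.5, -1) is absent (z outside [5, 17.5]); Merging all regions: the r=2.5 cylinder at (4, 10.5) lies entirely inside the 24×25 cube, so the union is just the 24×25 cube — 1 connected region; the cube at (1.5, 15) is present — its section is the full 25×16 rectangle; After the difference (first − rest): starting from that combined region, the 25×16 cube at (1.5, 15) partially overlaps it — only the 225.00 mm² overlap (of its 400.00 mm²) is removed, clipping the outline — 1 connected region. The result has 1 disconnected region.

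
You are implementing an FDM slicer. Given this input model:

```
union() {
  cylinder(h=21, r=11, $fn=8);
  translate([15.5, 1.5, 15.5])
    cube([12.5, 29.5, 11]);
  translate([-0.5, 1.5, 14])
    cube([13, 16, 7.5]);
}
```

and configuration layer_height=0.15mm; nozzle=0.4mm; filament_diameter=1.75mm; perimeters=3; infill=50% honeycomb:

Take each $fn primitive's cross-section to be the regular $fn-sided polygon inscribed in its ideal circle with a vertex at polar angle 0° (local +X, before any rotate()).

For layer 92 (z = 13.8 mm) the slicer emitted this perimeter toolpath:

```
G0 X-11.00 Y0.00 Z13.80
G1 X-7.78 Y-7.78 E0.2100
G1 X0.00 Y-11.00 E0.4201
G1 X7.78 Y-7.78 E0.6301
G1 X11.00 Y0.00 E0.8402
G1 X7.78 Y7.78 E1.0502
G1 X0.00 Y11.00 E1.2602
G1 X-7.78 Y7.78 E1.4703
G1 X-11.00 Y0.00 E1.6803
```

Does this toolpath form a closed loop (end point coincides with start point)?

Start point (G0): (-11.00, 0.00). End point (last G1): the path returns to the start — closed.

yes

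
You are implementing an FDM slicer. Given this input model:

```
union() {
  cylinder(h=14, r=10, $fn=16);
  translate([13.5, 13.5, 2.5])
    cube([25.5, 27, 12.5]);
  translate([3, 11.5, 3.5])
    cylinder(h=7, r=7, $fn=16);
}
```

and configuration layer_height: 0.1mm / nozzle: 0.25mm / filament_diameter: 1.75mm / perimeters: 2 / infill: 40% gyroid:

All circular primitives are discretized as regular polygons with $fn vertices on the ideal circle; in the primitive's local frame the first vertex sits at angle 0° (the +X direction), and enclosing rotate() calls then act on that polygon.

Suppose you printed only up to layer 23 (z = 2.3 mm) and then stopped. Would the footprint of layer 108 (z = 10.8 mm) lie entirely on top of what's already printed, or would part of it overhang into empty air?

Compare the two slices. At z = 2.3: the r=10 cylinder contributes a regular 16-gon of circumradius 10 (area = (16/2)·10.000²·sin(360°/16) = 306.15 mm²); the cube at (13.5, 13.5) does not reach this height (z outside [2.5, 15]); the cylinder at (3, 11.5) is absent (z outside [3.5, 10.5]); Merging all regions: only the r=10 cylinder is present, so the union is just that shape — area = 306.15 mm². At z = 10.8: the r=10 cylinder gives a regular 16-gon of circumradius 10 (constant along its height) (area = (16/2)·10.000²·sin(360°/16) = 306.15 mm²); the cube at (13.5, 13.5) is present — its section is the full 25.5×27 rectangle (area 688.50 mm²); the cylinder at (3, 11.5) is absent (z outside [3.5, 10.5]); Combining (union): the 2 present regions are separate (no shared area or edge), so areas and boundary lengths simply add and each stays a separate island — area = 994.65 mm². Checking containment: at z = 10.8 the cross-section extends beyond the z = 2.3 cross-section by about 688.50 mm².

part overhangs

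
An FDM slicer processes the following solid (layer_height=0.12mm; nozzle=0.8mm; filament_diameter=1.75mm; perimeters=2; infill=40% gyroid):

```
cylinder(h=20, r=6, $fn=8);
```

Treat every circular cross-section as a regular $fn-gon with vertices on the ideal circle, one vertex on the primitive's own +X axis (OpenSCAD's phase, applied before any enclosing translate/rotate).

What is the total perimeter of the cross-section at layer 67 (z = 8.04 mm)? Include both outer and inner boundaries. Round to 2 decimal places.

36.74 mm

At z = 8.04 mm: the r=6 cylinder contributes a regular 8-gon of circumradius 6 (perimeter = 2·8·6.000·sin(180°/8) = 36.74 mm). Overall, the cross-section is a single solid region. Total boundary length (outer) = 36.74 mm.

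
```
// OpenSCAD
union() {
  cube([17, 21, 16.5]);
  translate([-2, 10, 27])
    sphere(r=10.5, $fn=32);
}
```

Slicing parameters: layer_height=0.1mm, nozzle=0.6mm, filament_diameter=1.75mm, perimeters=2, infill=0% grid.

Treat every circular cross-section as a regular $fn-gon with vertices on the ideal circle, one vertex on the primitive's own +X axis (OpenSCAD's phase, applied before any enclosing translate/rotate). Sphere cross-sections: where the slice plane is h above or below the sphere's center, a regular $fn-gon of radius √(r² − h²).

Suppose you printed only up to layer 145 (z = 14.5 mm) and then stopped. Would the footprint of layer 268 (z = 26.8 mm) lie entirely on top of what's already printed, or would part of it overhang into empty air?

Compare the two slices. At z = 14.5: the cube (footprint 17×21) is included at this height (area 357.00 mm²); the sphere at (-2, 10) does not reach this height (|z−center|=12.500 > r=10.5); Combining (union): only the 17×21 cube is present, so the union is just that shape — area = 357.00 mm². At z = 26.8: the cube does not reach this height (z outside [0, 16.5]); the r=10.5 sphere at (-2, 10) slices to a regular 32-gon of circumradius 10.498 (√(r²−h²) with h=0.2 from center) (area = (32/2)·10.498²·sin(360°/32) = 344.01 mm²); Taking the union: only the r=10.5 sphere at (-2, 10) is present, so the union is just that shape — area = 344.01 mm². Checking containment: at z = 26.8 the cross-section extends beyond the z = 14.5 cross-section by about 213.76 mm².

part overhangs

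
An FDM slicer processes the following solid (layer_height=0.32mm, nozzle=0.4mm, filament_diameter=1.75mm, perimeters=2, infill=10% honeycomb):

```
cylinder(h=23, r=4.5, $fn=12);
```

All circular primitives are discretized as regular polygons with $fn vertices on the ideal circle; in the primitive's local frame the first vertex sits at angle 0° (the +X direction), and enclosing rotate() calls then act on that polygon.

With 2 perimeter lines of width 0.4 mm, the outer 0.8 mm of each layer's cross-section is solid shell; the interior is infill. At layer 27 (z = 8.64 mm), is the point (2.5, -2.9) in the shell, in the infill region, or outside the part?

shell

At z = 8.64 mm: the r=4.5 cylinder gives a regular 12-gon of circumradius 4.5 (constant along its height). Overall, the cross-section is a single solid region. The nearest boundary edge runs (2.25, -3.90)→(3.90, -2.25); distance from the point to it = 0.53 mm. The point is inside the cross-section, 0.53 mm from the nearest boundary — within the 0.8 mm shell band (2 × 0.4).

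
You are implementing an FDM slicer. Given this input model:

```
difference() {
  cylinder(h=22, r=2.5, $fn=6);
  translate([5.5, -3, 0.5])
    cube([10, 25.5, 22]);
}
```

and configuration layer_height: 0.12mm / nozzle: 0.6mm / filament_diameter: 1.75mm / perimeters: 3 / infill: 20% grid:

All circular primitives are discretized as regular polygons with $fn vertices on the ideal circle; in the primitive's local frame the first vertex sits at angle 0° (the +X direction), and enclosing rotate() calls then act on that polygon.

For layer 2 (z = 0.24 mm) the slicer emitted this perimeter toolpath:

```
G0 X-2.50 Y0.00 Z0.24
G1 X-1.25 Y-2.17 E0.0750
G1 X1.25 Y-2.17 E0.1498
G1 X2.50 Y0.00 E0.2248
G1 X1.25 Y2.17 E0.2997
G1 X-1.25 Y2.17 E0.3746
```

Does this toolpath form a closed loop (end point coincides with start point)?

no

Start point (G0): (-2.50, 0.00). End point (last G1): the path does not return to the start — open.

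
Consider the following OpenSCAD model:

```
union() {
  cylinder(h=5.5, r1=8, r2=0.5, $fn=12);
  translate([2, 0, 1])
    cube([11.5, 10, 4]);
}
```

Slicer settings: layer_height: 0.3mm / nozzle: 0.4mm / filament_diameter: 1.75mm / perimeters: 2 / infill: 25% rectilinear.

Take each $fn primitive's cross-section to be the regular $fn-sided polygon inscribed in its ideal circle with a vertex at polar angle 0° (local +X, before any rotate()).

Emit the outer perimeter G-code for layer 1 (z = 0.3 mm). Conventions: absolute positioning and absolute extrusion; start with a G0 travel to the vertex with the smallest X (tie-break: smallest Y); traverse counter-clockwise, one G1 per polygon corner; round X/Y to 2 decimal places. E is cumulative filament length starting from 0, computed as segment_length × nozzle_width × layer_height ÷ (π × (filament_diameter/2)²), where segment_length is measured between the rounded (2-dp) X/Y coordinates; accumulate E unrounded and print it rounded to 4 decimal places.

At z = 0.3 mm: the cone (r1=8→r2=0.5) has section circumradius 7.591 here — a regular 12-gon; the cube at (2, 0) does not reach this height (z outside [1, 5]); Combining (union): only the cone is present, so the union is just that shape — 1 connected region. The outline is a single polygon with 12 vertices. Extrusion per mm of travel: 0.4 × 0.3 / (π × 0.875²) = 0.049890. Accumulating E over each segment gives final E = 2.3521.

G0 X-7.59 Y0.00 Z0.30
G1 X-6.57 Y-3.80 E0.1963
G1 X-3.80 Y-6.57 E0.3917
G1 X0.00 Y-7.59 E0.5880
G1 X3.80 Y-6.57 E0.7843
G1 X6.57 Y-3.80 E0.9798
G1 X7.59 Y0.00 E1.1761
G1 X6.57 Y3.80 E1.3723
G1 X3.80 Y6.57 E1.5678
G1 X0.00 Y7.59 E1.7641
G1 X-3.80 Y6.57 E1.9604
G1 X-6.57 Y3.80 E2.1558
G1 X-7.59 Y0.00 E2.3521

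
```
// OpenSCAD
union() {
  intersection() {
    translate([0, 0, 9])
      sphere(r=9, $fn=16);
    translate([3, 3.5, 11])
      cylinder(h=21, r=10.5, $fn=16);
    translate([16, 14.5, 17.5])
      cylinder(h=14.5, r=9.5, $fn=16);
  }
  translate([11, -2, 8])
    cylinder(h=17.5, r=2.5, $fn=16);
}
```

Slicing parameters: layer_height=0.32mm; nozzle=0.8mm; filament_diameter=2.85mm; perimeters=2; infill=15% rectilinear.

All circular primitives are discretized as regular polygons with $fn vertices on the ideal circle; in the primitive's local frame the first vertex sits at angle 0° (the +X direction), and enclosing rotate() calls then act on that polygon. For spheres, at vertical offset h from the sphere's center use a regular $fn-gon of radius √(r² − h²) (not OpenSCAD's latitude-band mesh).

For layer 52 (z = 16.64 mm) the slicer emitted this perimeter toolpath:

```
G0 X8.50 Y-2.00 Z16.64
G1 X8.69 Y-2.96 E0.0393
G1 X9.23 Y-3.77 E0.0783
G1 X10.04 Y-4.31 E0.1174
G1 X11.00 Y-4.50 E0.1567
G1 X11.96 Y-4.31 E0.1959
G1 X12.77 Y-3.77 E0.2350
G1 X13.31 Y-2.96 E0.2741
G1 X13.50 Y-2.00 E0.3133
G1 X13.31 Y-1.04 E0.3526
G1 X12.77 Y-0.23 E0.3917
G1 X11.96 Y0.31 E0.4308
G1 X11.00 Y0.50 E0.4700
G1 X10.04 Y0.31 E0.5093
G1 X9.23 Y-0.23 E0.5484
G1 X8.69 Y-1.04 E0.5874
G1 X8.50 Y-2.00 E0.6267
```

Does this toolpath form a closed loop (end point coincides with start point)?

Start point (G0): (8.50, -2.00). End point (last G1): the path returns to the start — closed.

yes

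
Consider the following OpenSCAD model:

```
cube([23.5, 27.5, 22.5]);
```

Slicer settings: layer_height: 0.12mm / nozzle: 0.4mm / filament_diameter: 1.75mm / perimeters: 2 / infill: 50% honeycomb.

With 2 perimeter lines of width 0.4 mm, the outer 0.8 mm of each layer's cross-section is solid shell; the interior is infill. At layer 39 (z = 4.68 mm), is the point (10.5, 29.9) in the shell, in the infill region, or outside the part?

outside

At z = 4.68 mm: the cube (footprint 23.5×27.5) is included at this height. Overall, the cross-section is a single solid region. The nearest boundary edge runs (23.50, 27.50)→(0.00, 27.50); distance from the point to it = 2.40 mm. The point is not inside any of the regions above, so it lies outside the cross-section (2.40 mm from the nearest boundary).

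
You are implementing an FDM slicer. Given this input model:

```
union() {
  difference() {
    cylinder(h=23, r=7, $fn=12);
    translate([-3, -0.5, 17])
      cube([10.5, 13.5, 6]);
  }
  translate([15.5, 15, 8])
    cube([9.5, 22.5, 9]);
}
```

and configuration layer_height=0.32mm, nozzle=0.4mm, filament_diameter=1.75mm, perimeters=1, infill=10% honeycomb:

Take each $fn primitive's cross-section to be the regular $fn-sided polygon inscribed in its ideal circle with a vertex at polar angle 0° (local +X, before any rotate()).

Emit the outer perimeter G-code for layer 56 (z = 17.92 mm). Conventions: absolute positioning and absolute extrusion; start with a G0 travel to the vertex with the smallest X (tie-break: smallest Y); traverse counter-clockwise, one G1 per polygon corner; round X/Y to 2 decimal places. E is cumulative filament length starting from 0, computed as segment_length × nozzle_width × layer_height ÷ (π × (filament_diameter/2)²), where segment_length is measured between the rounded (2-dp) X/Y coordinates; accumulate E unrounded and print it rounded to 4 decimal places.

G0 X-7.00 Y0.00 Z17.92
G1 X-6.06 Y-3.50 E0.1929
G1 X-3.50 Y-6.06 E0.3855
G1 X0.00 Y-7.00 E0.5784
G1 X3.50 Y-6.06 E0.7712
G1 X6.06 Y-3.50 E0.9639
G1 X6.87 Y-0.50 E1.1293
G1 X-3.00 Y-0.50 E1.6545
G1 X-3.00 Y6.20 E2.0111
G1 X-3.50 Y6.06 E2.0387
G1 X-6.06 Y3.50 E2.2314
G1 X-7.00 Y0.00 E2.4242

At z = 17.92 mm: the r=7 cylinder gives a regular 12-gon of circumradius 7 (constant along its height); the cube at (-3, -0.5) is present — its section is the full 10.5×13.5 rectangle; After the difference (first − rest): starting from the r=7 cylinder, the 10.5×13.5 cube at (-3, -0.5) partially overlaps it — only the 61.51 mm² overlap (of its 141.75 mm²) is removed, clipping the outline — 1 connected region; the cube at (15.5, 15) does not reach this height (z outside [8, 17]); Merging all regions: only that combined region is present, so the union is just that shape — 1 connected region. The outline is a single polygon with 11 vertices. Extrusion per mm of travel: 0.4 × 0.32 / (π × 0.875²) = 0.053216. Accumulating E over each segment gives final E = 2.4242.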